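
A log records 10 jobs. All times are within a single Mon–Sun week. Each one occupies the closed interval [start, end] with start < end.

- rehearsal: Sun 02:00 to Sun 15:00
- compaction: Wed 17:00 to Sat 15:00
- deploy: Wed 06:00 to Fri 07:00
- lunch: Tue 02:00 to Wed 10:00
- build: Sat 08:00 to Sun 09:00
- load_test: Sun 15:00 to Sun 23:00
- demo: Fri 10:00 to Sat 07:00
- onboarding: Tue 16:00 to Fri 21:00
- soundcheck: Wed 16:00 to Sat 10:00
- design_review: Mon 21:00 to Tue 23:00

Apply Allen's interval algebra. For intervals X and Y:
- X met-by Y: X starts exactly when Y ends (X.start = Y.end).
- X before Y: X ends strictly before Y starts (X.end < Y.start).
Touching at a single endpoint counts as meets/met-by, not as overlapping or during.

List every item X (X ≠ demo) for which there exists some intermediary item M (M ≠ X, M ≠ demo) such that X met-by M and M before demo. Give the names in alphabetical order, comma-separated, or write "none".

none

Target demo = [Fri 10:00, Sat 07:00].
Intermediaries M with M before demo: deploy, design_review, lunch.
Via deploy — items with X met-by deploy: none.
Via design_review — items with X met-by design_review: none.
Via lunch — items with X met-by lunch: none.
Union: none.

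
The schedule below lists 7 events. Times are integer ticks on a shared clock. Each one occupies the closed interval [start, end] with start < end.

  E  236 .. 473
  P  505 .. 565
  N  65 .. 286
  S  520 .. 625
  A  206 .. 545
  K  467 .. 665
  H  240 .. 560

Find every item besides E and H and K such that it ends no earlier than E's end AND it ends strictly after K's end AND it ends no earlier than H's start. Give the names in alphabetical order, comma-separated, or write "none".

Conditions: its end is no earlier than E's end (X.end >= 473) AND its end is strictly after K's end (X.end > 665) AND its end is no earlier than H's start (X.end >= 240).
A: end 545 >= 473? ✓; end 545 > 665? ✗; end 545 >= 240? ✓ → no.
N: end 286 >= 473? ✗; end 286 > 665? ✗; end 286 >= 240? ✓ → no.
P: end 565 >= 473? ✓; end 565 > 665? ✗; end 565 >= 240? ✓ → no.
S: end 625 >= 473? ✓; end 625 > 665? ✗; end 625 >= 240? ✓ → no.
Result: none.

none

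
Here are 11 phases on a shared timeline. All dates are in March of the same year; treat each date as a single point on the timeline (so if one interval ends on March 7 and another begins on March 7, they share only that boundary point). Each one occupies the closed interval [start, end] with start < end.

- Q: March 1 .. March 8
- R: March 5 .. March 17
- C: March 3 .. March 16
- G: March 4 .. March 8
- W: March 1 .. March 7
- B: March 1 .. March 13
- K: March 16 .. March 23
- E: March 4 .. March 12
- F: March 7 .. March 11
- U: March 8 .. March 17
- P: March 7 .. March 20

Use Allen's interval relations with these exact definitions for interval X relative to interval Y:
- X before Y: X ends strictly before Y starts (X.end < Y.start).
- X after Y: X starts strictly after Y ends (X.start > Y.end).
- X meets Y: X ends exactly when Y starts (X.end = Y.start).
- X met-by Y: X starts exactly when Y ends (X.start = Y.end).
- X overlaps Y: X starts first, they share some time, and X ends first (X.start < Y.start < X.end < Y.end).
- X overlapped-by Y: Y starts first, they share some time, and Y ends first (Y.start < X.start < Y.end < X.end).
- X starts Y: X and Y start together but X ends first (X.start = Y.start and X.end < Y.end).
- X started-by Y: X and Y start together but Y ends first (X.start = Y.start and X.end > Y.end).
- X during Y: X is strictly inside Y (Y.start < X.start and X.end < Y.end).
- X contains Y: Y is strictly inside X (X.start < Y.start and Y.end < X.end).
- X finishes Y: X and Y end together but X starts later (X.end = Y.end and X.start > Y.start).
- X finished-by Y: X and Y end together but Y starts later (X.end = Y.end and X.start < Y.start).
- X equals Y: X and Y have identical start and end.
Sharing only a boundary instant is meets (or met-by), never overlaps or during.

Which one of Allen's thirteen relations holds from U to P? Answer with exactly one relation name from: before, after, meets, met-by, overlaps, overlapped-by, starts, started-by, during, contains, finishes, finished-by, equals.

during

U = [March 8, March 17]; P = [March 7, March 20].
Compare endpoints: U.start > P.start, U.start < P.end, U.end > P.start, U.end < P.end.
That pattern is 'during'.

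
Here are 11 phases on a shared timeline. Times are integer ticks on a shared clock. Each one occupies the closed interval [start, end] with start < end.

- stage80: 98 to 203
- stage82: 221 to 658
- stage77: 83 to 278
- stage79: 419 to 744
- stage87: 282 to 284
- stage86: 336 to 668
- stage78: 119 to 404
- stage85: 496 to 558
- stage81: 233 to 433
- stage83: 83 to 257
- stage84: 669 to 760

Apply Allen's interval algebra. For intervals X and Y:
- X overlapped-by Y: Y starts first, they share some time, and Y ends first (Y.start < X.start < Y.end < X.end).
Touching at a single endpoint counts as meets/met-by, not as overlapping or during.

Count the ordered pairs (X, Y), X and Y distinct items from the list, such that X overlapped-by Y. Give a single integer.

16

Checking all 110 ordered pairs for relation 'overlapped-by'; matching pairs in alphabetical order:
(stage78, stage77): stage78 overlapped-by stage77 ✓
(stage78, stage80): stage78 overlapped-by stage80 ✓
(stage78, stage83): stage78 overlapped-by stage83 ✓
(stage79, stage81): stage79 overlapped-by stage81 ✓
(stage79, stage82): stage79 overlapped-by stage82 ✓
(stage79, stage86): stage79 overlapped-by stage86 ✓
(stage81, stage77): stage81 overlapped-by stage77 ✓
(stage81, stage78): stage81 overlapped-by stage78 ✓
(stage81, stage83): stage81 overlapped-by stage83 ✓
(stage82, stage77): stage82 overlapped-by stage77 ✓
(stage82, stage78): stage82 overlapped-by stage78 ✓
(stage82, stage83): stage82 overlapped-by stage83 ✓
(stage84, stage79): stage84 overlapped-by stage79 ✓
(stage86, stage78): stage86 overlapped-by stage78 ✓
(stage86, stage81): stage86 overlapped-by stage81 ✓
(stage86, stage82): stage86 overlapped-by stage82 ✓
Count: 16.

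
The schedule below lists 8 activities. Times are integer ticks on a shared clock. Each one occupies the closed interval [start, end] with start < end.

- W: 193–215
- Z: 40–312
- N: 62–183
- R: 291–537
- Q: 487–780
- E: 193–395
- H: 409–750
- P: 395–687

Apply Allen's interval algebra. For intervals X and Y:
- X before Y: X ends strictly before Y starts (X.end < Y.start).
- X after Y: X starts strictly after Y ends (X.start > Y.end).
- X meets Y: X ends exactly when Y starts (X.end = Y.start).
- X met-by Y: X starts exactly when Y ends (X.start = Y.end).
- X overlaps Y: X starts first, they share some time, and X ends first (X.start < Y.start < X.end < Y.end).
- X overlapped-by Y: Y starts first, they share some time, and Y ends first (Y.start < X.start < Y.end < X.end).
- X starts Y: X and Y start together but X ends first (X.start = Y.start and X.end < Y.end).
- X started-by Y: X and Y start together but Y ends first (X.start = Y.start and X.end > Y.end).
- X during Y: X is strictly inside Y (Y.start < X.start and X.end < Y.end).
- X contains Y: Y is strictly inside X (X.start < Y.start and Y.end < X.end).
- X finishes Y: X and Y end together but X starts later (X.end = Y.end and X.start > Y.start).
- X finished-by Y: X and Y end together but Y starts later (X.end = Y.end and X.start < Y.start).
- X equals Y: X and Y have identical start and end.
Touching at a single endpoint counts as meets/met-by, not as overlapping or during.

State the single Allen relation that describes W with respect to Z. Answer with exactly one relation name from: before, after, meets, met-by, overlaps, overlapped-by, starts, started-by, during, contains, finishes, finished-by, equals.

W = [193, 215]; Z = [40, 312].
Compare endpoints: W.start > Z.start, W.start < Z.end, W.end > Z.start, W.end < Z.end.
That pattern is 'during'.

during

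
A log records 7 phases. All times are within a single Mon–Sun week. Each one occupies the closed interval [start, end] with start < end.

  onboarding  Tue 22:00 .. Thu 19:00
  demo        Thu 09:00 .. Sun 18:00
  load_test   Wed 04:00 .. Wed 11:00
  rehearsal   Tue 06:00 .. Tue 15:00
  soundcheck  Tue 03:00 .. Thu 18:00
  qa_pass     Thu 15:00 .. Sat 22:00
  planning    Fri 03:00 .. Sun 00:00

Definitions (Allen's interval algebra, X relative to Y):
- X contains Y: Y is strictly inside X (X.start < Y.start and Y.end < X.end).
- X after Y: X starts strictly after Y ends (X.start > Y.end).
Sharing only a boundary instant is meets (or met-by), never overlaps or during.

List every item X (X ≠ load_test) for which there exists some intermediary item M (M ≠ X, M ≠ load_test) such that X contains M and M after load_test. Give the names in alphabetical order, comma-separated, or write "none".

demo

Target load_test = [Wed 04:00, Wed 11:00].
Intermediaries M with M after load_test: demo, planning, qa_pass.
Via demo — items with X contains demo: none.
Via planning — items with X contains planning: demo.
Via qa_pass — items with X contains qa_pass: demo.
Union: demo.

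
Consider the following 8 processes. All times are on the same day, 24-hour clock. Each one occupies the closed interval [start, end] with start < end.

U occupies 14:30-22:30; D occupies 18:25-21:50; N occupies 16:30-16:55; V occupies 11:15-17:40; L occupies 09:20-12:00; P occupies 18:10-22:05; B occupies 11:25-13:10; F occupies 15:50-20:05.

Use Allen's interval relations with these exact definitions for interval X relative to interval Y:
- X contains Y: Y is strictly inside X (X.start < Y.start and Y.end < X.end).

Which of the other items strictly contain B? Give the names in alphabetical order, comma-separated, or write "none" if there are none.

Target B = [11:25, 13:10].
D [18:25, 21:50] → after → no.
F [15:50, 20:05] → after → no.
L [09:20, 12:00] → overlaps → no.
N [16:30, 16:55] → after → no.
P [18:10, 22:05] → after → no.
U [14:30, 22:30] → after → no.
V [11:15, 17:40] → contains → yes.
Result: V.

V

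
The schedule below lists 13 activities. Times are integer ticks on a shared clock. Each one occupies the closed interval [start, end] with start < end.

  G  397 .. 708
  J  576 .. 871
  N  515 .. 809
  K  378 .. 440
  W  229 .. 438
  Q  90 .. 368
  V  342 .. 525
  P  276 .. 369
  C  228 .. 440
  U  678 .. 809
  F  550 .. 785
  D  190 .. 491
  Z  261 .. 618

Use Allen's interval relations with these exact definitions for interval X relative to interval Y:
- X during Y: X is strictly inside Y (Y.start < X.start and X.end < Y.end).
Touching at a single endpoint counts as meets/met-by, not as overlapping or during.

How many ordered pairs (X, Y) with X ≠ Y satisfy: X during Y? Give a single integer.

Checking all 156 ordered pairs for relation 'during'; matching pairs in alphabetical order:
(C, D): C during D ✓
(F, N): F during N ✓
(K, D): K during D ✓
(K, V): K during V ✓
(K, Z): K during Z ✓
(P, C): P during C ✓
(P, D): P during D ✓
(P, W): P during W ✓
(P, Z): P during Z ✓
(U, J): U during J ✓
(V, Z): V during Z ✓
(W, C): W during C ✓
(W, D): W during D ✓
Count: 13.

13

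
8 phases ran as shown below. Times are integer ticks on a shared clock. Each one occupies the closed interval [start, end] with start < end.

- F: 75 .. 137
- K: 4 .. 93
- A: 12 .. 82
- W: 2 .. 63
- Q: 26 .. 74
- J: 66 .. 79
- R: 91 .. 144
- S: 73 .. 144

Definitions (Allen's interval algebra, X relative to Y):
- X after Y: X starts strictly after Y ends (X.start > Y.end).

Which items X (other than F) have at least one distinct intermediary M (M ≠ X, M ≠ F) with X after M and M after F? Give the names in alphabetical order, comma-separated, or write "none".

Target F = [75, 137].
Intermediaries M with M after F: none.
Union: none.

none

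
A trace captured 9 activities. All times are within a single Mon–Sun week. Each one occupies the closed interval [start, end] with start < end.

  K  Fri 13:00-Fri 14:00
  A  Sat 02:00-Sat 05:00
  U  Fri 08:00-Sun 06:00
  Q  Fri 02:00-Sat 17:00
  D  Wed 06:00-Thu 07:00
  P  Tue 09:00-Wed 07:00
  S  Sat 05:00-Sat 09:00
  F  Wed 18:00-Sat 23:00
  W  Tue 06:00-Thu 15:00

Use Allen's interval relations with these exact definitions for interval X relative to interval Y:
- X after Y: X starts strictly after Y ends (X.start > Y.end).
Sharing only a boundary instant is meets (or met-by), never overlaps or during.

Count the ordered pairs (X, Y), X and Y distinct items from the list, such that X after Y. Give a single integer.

Checking all 72 ordered pairs for relation 'after'; matching pairs in alphabetical order:
(A, D): A after D ✓
(A, K): A after K ✓
(A, P): A after P ✓
(A, W): A after W ✓
(F, P): F after P ✓
(K, D): K after D ✓
(K, P): K after P ✓
(K, W): K after W ✓
(Q, D): Q after D ✓
(Q, P): Q after P ✓
(Q, W): Q after W ✓
(S, D): S after D ✓
(S, K): S after K ✓
(S, P): S after P ✓
(S, W): S after W ✓
(U, D): U after D ✓
(U, P): U after P ✓
(U, W): U after W ✓
Count: 18.

18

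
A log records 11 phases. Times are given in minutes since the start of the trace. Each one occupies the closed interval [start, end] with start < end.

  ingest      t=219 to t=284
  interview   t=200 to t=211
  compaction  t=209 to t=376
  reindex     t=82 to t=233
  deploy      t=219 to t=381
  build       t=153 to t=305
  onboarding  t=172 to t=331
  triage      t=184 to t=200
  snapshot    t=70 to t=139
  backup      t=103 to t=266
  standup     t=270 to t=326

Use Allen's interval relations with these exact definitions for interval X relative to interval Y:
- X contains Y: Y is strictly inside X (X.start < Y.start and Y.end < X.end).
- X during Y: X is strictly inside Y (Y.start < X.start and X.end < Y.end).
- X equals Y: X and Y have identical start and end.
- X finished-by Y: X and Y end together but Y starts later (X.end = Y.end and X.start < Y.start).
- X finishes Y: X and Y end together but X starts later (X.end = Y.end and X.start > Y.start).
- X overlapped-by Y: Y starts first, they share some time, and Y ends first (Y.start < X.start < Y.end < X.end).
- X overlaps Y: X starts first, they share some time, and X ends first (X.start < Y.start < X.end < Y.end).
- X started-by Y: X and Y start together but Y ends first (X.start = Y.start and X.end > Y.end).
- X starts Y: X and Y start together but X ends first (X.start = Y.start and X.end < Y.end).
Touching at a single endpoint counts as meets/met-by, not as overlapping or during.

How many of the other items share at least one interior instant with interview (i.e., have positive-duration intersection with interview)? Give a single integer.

5

Target interview = [t=200, t=211].
backup [t=103, t=266] → contains → counts.
build [t=153, t=305] → contains → counts.
compaction [t=209, t=376] → overlapped-by → counts.
deploy [t=219, t=381] → after → no.
ingest [t=219, t=284] → after → no.
onboarding [t=172, t=331] → contains → counts.
reindex [t=82, t=233] → contains → counts.
snapshot [t=70, t=139] → before → no.
standup [t=270, t=326] → after → no.
triage [t=184, t=200] → meets → no.
Total: 5.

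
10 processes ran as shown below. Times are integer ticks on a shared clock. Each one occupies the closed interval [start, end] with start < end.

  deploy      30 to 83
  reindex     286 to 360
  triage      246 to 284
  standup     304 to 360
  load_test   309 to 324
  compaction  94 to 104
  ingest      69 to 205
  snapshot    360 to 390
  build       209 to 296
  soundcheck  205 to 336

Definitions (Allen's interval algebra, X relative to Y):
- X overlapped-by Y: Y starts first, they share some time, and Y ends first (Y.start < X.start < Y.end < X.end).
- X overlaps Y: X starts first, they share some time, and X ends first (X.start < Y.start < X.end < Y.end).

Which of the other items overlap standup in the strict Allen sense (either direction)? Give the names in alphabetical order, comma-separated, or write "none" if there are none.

soundcheck

Target standup = [304, 360].
build [209, 296] → before → no.
compaction [94, 104] → before → no.
deploy [30, 83] → before → no.
ingest [69, 205] → before → no.
load_test [309, 324] → during → no.
reindex [286, 360] → finished-by → no.
snapshot [360, 390] → met-by → no.
soundcheck [205, 336] → overlaps → yes.
triage [246, 284] → before → no.
Result: soundcheck.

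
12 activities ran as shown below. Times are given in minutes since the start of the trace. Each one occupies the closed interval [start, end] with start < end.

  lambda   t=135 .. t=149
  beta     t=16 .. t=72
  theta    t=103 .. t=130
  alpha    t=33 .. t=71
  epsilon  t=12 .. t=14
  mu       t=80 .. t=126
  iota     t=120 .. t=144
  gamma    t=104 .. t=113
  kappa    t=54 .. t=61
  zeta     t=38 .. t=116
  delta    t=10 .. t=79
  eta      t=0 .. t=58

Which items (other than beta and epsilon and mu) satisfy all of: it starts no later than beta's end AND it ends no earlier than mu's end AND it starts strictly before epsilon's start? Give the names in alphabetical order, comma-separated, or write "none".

Conditions: its start is no later than beta's end (X.start <= t=72) AND its end is no earlier than mu's end (X.end >= t=126) AND its start is strictly before epsilon's start (X.start < t=12).
alpha: start t=33 <= t=72? ✓; end t=71 >= t=126? ✗; start t=33 < t=12? ✗ → no.
delta: start t=10 <= t=72? ✓; end t=79 >= t=126? ✗; start t=10 < t=12? ✓ → no.
eta: start t=0 <= t=72? ✓; end t=58 >= t=126? ✗; start t=0 < t=12? ✓ → no.
gamma: start t=104 <= t=72? ✗; end t=113 >= t=126? ✗; start t=104 < t=12? ✗ → no.
iota: start t=120 <= t=72? ✗; end t=144 >= t=126? ✓; start t=120 < t=12? ✗ → no.
kappa: start t=54 <= t=72? ✓; end t=61 >= t=126? ✗; start t=54 < t=12? ✗ → no.
lambda: start t=135 <= t=72? ✗; end t=149 >= t=126? ✓; start t=135 < t=12? ✗ → no.
theta: start t=103 <= t=72? ✗; end t=130 >= t=126? ✓; start t=103 < t=12? ✗ → no.
zeta: start t=38 <= t=72? ✓; end t=116 >= t=126? ✗; start t=38 < t=12? ✗ → no.
Result: none.

none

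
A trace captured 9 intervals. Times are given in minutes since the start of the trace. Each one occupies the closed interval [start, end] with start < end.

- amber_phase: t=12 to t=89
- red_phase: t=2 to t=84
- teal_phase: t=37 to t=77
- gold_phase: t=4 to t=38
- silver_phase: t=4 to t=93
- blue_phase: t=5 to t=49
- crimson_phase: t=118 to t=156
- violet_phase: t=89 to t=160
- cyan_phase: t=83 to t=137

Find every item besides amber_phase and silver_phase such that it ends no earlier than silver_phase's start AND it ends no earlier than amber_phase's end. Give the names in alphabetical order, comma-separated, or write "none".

Conditions: its end is no earlier than silver_phase's start (X.end >= t=4) AND its end is no earlier than amber_phase's end (X.end >= t=89).
blue_phase: end t=49 >= t=4? ✓; end t=49 >= t=89? ✗ → no.
crimson_phase: end t=156 >= t=4? ✓; end t=156 >= t=89? ✓ → yes.
cyan_phase: end t=137 >= t=4? ✓; end t=137 >= t=89? ✓ → yes.
gold_phase: end t=38 >= t=4? ✓; end t=38 >= t=89? ✗ → no.
red_phase: end t=84 >= t=4? ✓; end t=84 >= t=89? ✗ → no.
teal_phase: end t=77 >= t=4? ✓; end t=77 >= t=89? ✗ → no.
violet_phase: end t=160 >= t=4? ✓; end t=160 >= t=89? ✓ → yes.
Result: crimson_phase, cyan_phase, violet_phase.

crimson_phase, cyan_phase, violet_phase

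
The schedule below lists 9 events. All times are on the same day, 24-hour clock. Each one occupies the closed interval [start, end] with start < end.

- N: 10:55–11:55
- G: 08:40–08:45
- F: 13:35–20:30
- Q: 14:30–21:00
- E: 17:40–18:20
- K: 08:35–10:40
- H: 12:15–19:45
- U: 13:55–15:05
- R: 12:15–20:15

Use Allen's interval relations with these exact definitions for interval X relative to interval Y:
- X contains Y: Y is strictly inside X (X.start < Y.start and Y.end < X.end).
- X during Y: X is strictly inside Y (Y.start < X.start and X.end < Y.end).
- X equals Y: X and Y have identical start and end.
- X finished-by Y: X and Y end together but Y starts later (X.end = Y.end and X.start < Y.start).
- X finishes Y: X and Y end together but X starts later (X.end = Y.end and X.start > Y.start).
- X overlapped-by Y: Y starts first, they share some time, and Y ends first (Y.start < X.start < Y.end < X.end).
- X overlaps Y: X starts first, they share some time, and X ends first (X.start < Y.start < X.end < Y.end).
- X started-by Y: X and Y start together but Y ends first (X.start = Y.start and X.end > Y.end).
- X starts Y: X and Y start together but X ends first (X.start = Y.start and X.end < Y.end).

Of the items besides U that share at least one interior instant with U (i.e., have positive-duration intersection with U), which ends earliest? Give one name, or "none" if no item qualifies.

H

Target U = [13:55, 15:05].
E [17:40, 18:20] → after → excluded.
F [13:35, 20:30] → contains → candidate.
G [08:40, 08:45] → before → excluded.
H [12:15, 19:45] → contains → candidate.
K [08:35, 10:40] → before → excluded.
N [10:55, 11:55] → before → excluded.
Q [14:30, 21:00] → overlapped-by → candidate.
R [12:15, 20:15] → contains → candidate.
Among candidates, earliest end is 19:45 → H.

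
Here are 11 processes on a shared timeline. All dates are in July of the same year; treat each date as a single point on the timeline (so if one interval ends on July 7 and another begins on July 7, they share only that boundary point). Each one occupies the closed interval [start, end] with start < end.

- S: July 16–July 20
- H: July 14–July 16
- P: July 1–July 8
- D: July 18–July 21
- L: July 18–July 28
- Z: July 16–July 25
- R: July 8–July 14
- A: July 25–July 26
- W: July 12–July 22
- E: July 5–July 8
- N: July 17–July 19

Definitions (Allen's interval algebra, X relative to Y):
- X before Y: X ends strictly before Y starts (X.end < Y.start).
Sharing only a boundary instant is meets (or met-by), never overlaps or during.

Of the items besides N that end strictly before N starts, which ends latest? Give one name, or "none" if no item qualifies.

H

Target N = [July 17, July 19].
A [July 25, July 26] → after → excluded.
D [July 18, July 21] → overlapped-by → excluded.
E [July 5, July 8] → before → candidate.
H [July 14, July 16] → before → candidate.
L [July 18, July 28] → overlapped-by → excluded.
P [July 1, July 8] → before → candidate.
R [July 8, July 14] → before → candidate.
S [July 16, July 20] → contains → excluded.
W [July 12, July 22] → contains → excluded.
Z [July 16, July 25] → contains → excluded.
Among candidates, latest end is July 16 → H.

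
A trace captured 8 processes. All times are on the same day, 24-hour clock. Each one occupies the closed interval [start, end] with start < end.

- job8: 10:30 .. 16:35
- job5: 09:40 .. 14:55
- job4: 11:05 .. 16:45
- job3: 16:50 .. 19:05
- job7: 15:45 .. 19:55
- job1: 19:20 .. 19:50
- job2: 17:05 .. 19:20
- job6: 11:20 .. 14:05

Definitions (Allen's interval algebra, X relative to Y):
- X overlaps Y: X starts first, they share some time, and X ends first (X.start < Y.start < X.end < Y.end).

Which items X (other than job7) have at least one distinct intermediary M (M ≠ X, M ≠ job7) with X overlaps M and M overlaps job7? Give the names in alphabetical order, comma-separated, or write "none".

job5, job8

Target job7 = [15:45, 19:55].
Intermediaries M with M overlaps job7: job4, job8.
Via job4 — items with X overlaps job4: job5, job8.
Via job8 — items with X overlaps job8: job5.
Union: job5, job8.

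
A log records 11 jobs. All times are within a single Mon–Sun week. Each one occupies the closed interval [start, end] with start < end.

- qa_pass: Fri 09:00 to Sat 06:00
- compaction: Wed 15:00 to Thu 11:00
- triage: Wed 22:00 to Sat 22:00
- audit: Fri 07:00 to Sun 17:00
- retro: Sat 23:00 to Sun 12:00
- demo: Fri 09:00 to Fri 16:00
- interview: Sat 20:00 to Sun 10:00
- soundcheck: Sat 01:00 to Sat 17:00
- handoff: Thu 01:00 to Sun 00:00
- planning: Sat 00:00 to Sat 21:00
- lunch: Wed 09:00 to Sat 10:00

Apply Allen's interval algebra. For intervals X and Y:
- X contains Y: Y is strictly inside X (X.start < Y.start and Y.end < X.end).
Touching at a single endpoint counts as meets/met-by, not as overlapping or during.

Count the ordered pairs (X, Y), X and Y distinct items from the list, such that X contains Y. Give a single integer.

18

Checking all 110 ordered pairs for relation 'contains'; matching pairs in alphabetical order:
(audit, demo): audit contains demo ✓
(audit, interview): audit contains interview ✓
(audit, planning): audit contains planning ✓
(audit, qa_pass): audit contains qa_pass ✓
(audit, retro): audit contains retro ✓
(audit, soundcheck): audit contains soundcheck ✓
(handoff, demo): handoff contains demo ✓
(handoff, planning): handoff contains planning ✓
(handoff, qa_pass): handoff contains qa_pass ✓
(handoff, soundcheck): handoff contains soundcheck ✓
(lunch, compaction): lunch contains compaction ✓
(lunch, demo): lunch contains demo ✓
(lunch, qa_pass): lunch contains qa_pass ✓
(planning, soundcheck): planning contains soundcheck ✓
(triage, demo): triage contains demo ✓
(triage, planning): triage contains planning ✓
(triage, qa_pass): triage contains qa_pass ✓
(triage, soundcheck): triage contains soundcheck ✓
Count: 18.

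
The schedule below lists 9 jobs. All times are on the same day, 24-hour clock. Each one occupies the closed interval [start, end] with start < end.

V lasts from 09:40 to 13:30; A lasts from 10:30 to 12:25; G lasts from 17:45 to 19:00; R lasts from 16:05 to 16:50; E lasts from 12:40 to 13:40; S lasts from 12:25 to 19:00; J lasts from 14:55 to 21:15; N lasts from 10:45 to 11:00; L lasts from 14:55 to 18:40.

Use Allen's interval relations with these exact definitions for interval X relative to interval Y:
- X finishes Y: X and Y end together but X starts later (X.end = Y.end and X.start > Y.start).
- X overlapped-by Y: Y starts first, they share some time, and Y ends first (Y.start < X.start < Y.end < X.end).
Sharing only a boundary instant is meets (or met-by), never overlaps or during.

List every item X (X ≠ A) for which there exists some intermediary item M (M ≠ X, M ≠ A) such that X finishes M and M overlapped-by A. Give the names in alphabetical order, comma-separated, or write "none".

Target A = [10:30, 12:25].
Intermediaries M with M overlapped-by A: none.
Union: none.

none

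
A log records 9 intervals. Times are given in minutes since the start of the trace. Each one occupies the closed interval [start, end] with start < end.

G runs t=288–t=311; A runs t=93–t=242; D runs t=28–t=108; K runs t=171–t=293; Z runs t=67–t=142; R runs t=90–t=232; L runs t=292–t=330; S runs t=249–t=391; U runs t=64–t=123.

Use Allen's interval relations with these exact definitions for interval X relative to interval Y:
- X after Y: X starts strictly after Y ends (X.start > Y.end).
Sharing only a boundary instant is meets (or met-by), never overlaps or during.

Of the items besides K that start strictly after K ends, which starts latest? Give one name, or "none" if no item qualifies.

Target K = [t=171, t=293].
A [t=93, t=242] → overlaps → excluded.
D [t=28, t=108] → before → excluded.
G [t=288, t=311] → overlapped-by → excluded.
L [t=292, t=330] → overlapped-by → excluded.
R [t=90, t=232] → overlaps → excluded.
S [t=249, t=391] → overlapped-by → excluded.
U [t=64, t=123] → before → excluded.
Z [t=67, t=142] → before → excluded.
No candidates → none.

none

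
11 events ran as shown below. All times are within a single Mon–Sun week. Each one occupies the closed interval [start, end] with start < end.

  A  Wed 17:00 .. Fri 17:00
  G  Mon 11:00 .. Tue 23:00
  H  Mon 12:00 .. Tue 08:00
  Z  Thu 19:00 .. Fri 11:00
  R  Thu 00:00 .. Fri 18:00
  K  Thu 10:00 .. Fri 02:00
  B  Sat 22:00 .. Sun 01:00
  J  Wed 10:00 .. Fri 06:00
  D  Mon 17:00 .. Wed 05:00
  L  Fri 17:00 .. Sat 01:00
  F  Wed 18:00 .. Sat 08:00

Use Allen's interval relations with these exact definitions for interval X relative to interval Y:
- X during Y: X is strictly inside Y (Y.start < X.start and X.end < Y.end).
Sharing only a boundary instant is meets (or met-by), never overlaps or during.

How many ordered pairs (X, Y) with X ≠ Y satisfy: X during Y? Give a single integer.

10

Checking all 110 ordered pairs for relation 'during'; matching pairs in alphabetical order:
(H, G): H during G ✓
(K, A): K during A ✓
(K, F): K during F ✓
(K, J): K during J ✓
(K, R): K during R ✓
(L, F): L during F ✓
(R, F): R during F ✓
(Z, A): Z during A ✓
(Z, F): Z during F ✓
(Z, R): Z during R ✓
Count: 10.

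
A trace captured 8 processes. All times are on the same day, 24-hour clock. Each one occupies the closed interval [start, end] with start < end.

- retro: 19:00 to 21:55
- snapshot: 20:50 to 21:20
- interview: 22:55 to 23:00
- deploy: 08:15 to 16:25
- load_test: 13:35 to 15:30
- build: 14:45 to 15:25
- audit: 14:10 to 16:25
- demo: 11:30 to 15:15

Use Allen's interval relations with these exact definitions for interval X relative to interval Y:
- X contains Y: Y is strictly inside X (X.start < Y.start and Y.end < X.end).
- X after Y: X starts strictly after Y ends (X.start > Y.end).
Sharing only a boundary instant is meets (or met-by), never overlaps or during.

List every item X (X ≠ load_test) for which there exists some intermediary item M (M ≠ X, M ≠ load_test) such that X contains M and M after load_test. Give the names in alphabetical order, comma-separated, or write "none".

Target load_test = [13:35, 15:30].
Intermediaries M with M after load_test: interview, retro, snapshot.
Via interview — items with X contains interview: none.
Via retro — items with X contains retro: none.
Via snapshot — items with X contains snapshot: retro.
Union: retro.

retro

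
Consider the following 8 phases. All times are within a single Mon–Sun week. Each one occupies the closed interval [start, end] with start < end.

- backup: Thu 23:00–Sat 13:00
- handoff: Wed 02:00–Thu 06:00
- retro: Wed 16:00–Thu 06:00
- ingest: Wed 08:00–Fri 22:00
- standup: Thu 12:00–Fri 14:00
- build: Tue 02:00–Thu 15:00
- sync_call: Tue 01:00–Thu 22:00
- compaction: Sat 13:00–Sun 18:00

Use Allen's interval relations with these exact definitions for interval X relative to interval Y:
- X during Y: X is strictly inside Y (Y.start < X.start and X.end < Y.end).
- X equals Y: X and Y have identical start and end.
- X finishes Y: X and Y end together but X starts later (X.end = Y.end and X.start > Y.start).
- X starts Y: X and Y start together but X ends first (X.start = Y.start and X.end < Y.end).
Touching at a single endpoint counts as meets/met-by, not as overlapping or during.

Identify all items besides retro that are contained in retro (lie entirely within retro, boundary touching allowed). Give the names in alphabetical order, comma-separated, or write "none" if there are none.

none

Target retro = [Wed 16:00, Thu 06:00].
backup [Thu 23:00, Sat 13:00] → after → no.
build [Tue 02:00, Thu 15:00] → contains → no.
compaction [Sat 13:00, Sun 18:00] → after → no.
handoff [Wed 02:00, Thu 06:00] → finished-by → no.
ingest [Wed 08:00, Fri 22:00] → contains → no.
standup [Thu 12:00, Fri 14:00] → after → no.
sync_call [Tue 01:00, Thu 22:00] → contains → no.
Result: none.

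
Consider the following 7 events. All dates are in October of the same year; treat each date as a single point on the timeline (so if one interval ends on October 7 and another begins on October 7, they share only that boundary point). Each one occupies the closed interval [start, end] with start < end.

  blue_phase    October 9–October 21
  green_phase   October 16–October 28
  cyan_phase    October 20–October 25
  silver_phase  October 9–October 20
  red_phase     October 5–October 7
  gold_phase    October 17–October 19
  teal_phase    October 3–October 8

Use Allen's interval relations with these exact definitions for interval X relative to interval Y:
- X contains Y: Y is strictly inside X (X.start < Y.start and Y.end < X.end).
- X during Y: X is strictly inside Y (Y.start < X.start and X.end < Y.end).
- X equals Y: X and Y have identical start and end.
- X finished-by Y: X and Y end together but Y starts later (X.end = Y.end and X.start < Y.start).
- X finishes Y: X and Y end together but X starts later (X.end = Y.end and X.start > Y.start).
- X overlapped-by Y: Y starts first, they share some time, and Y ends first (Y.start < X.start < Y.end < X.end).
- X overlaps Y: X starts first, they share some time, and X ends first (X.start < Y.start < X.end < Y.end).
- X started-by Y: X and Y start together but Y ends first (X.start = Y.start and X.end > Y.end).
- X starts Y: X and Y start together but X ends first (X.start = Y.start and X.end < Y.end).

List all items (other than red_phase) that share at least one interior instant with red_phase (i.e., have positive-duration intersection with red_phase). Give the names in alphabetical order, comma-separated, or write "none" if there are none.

teal_phase

Target red_phase = [October 5, October 7].
blue_phase [October 9, October 21] → after → no.
cyan_phase [October 20, October 25] → after → no.
gold_phase [October 17, October 19] → after → no.
green_phase [October 16, October 28] → after → no.
silver_phase [October 9, October 20] → after → no.
teal_phase [October 3, October 8] → contains → yes.
Result: teal_phase.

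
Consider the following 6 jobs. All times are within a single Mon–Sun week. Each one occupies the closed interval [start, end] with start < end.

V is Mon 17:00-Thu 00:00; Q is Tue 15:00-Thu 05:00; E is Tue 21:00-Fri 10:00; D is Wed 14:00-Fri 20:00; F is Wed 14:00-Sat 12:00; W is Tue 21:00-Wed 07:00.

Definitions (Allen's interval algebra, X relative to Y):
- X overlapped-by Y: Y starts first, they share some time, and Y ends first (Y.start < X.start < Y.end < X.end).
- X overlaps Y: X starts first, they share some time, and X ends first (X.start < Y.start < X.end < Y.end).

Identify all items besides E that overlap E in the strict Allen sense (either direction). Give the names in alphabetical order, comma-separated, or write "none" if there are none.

D, F, Q, V

Target E = [Tue 21:00, Fri 10:00].
D [Wed 14:00, Fri 20:00] → overlapped-by → yes.
F [Wed 14:00, Sat 12:00] → overlapped-by → yes.
Q [Tue 15:00, Thu 05:00] → overlaps → yes.
V [Mon 17:00, Thu 00:00] → overlaps → yes.
W [Tue 21:00, Wed 07:00] → starts → no.
Result: D, F, Q, V.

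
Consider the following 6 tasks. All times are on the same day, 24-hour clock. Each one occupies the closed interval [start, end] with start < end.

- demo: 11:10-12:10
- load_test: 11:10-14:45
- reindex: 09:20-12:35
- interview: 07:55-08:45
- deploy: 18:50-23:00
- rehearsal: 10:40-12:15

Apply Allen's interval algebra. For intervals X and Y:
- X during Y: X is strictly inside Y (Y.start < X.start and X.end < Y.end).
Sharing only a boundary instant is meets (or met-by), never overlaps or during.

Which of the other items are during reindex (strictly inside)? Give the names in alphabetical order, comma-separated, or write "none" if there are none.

Target reindex = [09:20, 12:35].
demo [11:10, 12:10] → during → yes.
deploy [18:50, 23:00] → after → no.
interview [07:55, 08:45] → before → no.
load_test [11:10, 14:45] → overlapped-by → no.
rehearsal [10:40, 12:15] → during → yes.
Result: demo, rehearsal.

demo, rehearsal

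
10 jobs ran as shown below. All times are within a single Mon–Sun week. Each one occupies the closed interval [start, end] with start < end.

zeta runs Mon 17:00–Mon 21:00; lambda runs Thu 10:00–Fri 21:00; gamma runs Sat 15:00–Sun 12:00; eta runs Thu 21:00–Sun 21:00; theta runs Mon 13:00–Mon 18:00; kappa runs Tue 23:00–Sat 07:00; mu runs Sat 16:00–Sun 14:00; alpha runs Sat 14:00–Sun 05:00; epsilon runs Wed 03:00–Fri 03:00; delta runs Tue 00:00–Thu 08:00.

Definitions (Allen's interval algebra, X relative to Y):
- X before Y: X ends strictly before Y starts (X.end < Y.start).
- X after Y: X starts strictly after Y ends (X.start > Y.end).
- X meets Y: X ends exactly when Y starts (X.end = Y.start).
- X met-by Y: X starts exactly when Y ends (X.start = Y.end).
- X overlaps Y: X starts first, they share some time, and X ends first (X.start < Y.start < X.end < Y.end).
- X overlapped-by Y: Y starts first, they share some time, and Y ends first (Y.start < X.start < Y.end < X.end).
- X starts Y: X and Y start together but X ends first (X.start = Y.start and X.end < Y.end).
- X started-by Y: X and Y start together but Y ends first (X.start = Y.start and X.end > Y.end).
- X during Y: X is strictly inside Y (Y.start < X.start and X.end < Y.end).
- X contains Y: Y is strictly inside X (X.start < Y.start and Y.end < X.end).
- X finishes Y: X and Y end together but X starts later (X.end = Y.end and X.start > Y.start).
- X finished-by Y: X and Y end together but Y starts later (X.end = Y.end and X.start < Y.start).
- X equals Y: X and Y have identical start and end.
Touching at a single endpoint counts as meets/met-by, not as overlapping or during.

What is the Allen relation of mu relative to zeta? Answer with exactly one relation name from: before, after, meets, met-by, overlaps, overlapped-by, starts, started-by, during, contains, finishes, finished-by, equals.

mu = [Sat 16:00, Sun 14:00]; zeta = [Mon 17:00, Mon 21:00].
Compare endpoints: mu.start > zeta.start, mu.start > zeta.end, mu.end > zeta.start, mu.end > zeta.end.
That pattern is 'after'.

after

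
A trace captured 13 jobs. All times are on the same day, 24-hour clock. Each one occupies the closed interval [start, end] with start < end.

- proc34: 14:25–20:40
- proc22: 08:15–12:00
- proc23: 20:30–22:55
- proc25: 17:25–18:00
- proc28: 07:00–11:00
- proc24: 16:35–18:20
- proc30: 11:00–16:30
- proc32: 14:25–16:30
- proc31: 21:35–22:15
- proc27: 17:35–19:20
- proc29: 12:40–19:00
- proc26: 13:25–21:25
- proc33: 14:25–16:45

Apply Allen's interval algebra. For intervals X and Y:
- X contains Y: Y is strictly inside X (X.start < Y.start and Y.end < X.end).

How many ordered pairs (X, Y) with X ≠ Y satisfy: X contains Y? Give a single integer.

Checking all 156 ordered pairs for relation 'contains'; matching pairs in alphabetical order:
(proc23, proc31): proc23 contains proc31 ✓
(proc24, proc25): proc24 contains proc25 ✓
(proc26, proc24): proc26 contains proc24 ✓
(proc26, proc25): proc26 contains proc25 ✓
(proc26, proc27): proc26 contains proc27 ✓
(proc26, proc32): proc26 contains proc32 ✓
(proc26, proc33): proc26 contains proc33 ✓
(proc26, proc34): proc26 contains proc34 ✓
(proc29, proc24): proc29 contains proc24 ✓
(proc29, proc25): proc29 contains proc25 ✓
(proc29, proc32): proc29 contains proc32 ✓
(proc29, proc33): proc29 contains proc33 ✓
(proc34, proc24): proc34 contains proc24 ✓
(proc34, proc25): proc34 contains proc25 ✓
(proc34, proc27): proc34 contains proc27 ✓
Count: 15.

15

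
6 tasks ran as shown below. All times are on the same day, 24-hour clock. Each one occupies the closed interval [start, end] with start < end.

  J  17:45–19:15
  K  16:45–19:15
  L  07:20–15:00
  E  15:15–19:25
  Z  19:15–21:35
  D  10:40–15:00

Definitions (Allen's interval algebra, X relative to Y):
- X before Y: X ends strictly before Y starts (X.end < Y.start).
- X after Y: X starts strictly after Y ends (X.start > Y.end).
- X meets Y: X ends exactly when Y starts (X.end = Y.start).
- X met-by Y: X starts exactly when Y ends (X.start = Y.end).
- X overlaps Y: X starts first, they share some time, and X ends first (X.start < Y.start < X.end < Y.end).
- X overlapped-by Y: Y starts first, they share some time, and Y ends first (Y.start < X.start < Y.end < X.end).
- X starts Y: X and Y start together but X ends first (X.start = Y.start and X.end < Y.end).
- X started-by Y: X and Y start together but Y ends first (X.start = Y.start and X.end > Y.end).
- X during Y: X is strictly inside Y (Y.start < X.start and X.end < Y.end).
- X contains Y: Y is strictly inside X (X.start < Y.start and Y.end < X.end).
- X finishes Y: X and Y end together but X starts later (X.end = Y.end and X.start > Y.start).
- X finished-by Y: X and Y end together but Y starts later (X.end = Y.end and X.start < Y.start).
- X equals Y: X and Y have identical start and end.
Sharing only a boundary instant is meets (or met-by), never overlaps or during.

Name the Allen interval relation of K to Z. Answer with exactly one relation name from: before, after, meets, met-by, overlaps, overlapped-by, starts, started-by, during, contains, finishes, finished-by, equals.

K = [16:45, 19:15]; Z = [19:15, 21:35].
Compare endpoints: K.start < Z.start, K.start < Z.end, K.end = Z.start, K.end < Z.end.
That pattern is 'meets'.

meets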